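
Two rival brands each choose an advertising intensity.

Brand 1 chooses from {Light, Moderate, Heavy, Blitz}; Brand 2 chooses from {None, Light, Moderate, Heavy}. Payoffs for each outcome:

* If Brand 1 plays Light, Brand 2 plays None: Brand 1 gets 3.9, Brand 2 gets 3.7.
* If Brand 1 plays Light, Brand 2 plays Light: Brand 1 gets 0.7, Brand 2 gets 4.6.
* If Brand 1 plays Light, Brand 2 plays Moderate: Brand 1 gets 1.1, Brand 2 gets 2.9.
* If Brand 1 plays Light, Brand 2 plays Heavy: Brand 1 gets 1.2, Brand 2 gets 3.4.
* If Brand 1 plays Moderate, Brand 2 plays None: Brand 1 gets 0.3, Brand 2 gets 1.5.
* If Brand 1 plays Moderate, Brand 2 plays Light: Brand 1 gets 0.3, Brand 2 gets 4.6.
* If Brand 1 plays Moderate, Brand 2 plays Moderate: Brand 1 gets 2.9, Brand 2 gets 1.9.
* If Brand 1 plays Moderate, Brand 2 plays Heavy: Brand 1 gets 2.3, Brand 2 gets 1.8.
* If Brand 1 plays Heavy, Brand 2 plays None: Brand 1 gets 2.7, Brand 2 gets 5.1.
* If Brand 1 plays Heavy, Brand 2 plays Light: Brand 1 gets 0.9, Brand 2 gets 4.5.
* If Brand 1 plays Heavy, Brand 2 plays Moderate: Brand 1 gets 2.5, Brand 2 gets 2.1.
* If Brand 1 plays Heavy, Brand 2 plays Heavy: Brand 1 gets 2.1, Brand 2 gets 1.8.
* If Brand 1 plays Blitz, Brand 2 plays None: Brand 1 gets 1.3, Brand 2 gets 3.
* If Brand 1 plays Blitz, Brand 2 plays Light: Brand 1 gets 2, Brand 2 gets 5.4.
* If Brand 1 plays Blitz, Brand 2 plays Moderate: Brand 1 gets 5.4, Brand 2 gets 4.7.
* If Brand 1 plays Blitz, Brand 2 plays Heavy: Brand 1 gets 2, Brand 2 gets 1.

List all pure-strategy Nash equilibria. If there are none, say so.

Brand 1 against None: payoffs 3.9, 0.3, 2.7, 1.3 → best response Light.
Brand 1 against Light: payoffs 0.7, 0.3, 0.9, 2 → best response Blitz.
Brand 1 against Moderate: payoffs 1.1, 2.9, 2.5, 5.4 → best response Blitz.
Brand 1 against Heavy: payoffs 1.2, 2.3, 2.1, 2 → best response Moderate.
Brand 2 against Light: payoffs 3.7, 4.6, 2.9, 3.4 → best response Light.
Brand 2 against Moderate: payoffs 1.5, 4.6, 1.9, 1.8 → best response Light.
Brand 2 against Heavy: payoffs 5.1, 4.5, 2.1, 1.8 → best response None.
Brand 2 against Blitz: payoffs 3, 5.4, 4.7, 1 → best response Light.
Mutual best responses: (Blitz, Light).

The unique pure-strategy Nash equilibrium is (Blitz, Light).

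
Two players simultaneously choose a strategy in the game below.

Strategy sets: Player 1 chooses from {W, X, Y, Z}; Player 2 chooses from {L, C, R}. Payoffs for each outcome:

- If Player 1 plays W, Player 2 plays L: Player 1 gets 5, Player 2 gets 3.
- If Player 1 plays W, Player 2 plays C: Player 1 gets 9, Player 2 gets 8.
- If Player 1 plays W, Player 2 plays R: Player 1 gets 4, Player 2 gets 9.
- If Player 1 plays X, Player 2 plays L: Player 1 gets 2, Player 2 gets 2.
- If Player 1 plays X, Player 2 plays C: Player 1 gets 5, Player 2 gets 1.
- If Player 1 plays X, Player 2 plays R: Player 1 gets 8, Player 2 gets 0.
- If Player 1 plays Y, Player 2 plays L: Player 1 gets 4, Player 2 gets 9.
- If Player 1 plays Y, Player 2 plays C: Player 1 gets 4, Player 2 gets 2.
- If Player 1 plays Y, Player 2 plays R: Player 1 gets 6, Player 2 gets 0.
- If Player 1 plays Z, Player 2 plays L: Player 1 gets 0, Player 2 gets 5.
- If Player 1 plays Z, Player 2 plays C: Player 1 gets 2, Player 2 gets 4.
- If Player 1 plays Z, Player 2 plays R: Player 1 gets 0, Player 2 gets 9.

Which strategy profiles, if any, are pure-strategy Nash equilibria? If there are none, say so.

(W, L): Player 2 can switch to C (3 → 8). Not NE.
(W, C): Player 2 can switch to R (8 → 9). Not NE.
(W, R): Player 1 can switch to X (4 → 8). Not NE.
(X, L): Player 1 can switch to W (2 → 5). Not NE.
(X, C): Player 1 can switch to W (5 → 9). Not NE.
(X, R): Player 2 can switch to L (0 → 2). Not NE.
(Y, L): Player 1 can switch to W (4 → 5). Not NE.
(Y, C): Player 1 can switch to W (4 → 9). Not NE.
(The remaining 4 profiles each have a profitable deviation by the same check.)

This game has no pure Nash equilibrium.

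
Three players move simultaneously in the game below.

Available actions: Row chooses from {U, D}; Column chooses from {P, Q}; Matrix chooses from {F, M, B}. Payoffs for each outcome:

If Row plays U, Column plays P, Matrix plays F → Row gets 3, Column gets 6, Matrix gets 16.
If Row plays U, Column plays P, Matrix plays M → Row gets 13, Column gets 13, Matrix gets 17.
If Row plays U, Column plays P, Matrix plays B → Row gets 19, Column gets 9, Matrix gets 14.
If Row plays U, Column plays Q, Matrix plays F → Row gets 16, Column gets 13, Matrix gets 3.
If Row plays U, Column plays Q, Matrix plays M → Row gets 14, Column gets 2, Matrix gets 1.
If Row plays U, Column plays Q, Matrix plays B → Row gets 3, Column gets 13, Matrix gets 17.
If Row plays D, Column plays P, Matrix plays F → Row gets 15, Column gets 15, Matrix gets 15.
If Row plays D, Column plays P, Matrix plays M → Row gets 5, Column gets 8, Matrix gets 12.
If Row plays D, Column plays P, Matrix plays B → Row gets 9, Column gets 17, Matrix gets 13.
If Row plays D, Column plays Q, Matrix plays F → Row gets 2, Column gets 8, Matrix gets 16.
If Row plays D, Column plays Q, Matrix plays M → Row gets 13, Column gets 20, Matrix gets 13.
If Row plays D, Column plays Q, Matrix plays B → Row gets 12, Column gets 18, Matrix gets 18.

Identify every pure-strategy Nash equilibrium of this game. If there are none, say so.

For each strategy profile, look for a profitable unilateral deviation.
(U, P, F): Row can switch to D (3 → 15). Not NE.
(U, P, M): Row gets 13, best alternative 5; Column gets 13, best alternative 2; Matrix gets 17, best alternative 16. No profitable deviation — NE.
(U, P, B): Column can switch to Q (9 → 13). Not NE.
(U, Q, F): Matrix can switch to B (3 → 17). Not NE.
(U, Q, M): Column can switch to P (2 → 13). Not NE.
(U, Q, B): Row can switch to D (3 → 12). Not NE.
(D, P, F): Row gets 15, best alternative 3; Column gets 15, best alternative 8; Matrix gets 15, best alternative 13. No profitable deviation — NE.
(D, P, M): Row can switch to U (5 → 13). Not NE.
(D, Q, B): Row gets 12, best alternative 3; Column gets 18, best alternative 17; Matrix gets 18, best alternative 16. No profitable deviation — NE.
(The remaining 3 profiles each have a profitable deviation by the same check.)

Pure-strategy Nash equilibria: (U, P, M), (D, P, F), (D, Q, B)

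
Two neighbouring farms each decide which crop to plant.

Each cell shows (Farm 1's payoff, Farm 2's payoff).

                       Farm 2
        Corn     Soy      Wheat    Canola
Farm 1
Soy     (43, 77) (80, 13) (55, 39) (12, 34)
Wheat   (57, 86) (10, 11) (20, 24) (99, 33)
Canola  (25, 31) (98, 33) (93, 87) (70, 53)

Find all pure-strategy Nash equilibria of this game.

(Wheat, Corn), (Canola, Wheat)

For each player, find the best response to each opponent profile; mutual best responses are the pure NE.
Farm 1 against Corn: payoffs 43, 57, 25 → best response Wheat.
Farm 1 against Soy: payoffs 80, 10, 98 → best response Canola.
Farm 1 against Wheat: payoffs 55, 20, 93 → best response Canola.
Farm 1 against Canola: payoffs 12, 99, 70 → best response Wheat.
Farm 2 against Soy: payoffs 77, 13, 39, 34 → best response Corn.
Farm 2 against Wheat: payoffs 86, 11, 24, 33 → best response Corn.
Farm 2 against Canola: payoffs 31, 33, 87, 53 → best response Wheat.
Mutual best responses: (Wheat, Corn); (Canola, Wheat).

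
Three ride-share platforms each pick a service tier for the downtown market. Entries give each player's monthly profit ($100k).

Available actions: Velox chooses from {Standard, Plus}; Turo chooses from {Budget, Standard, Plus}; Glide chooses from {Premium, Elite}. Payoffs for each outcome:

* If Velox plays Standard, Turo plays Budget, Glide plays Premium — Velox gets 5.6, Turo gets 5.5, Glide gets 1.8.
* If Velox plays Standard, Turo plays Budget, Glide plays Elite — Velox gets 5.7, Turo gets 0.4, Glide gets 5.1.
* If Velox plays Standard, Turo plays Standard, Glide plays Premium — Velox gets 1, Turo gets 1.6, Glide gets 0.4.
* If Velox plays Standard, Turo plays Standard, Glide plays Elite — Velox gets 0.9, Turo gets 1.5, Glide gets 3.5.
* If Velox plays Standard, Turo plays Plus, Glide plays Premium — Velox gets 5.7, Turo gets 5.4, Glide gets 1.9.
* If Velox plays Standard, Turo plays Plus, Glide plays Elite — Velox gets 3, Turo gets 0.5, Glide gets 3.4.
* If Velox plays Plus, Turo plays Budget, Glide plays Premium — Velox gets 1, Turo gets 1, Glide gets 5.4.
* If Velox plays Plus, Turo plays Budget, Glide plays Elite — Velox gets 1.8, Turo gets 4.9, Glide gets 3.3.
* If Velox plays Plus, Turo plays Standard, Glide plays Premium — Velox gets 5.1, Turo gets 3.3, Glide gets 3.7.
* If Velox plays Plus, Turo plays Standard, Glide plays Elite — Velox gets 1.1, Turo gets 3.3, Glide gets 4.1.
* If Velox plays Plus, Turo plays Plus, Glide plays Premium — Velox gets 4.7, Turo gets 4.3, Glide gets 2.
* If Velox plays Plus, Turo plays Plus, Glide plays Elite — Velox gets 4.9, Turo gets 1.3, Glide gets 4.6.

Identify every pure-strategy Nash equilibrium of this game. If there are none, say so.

For each strategy profile, look for a profitable unilateral deviation.
(Standard, Budget, Premium): Glide can switch to Elite (1.8 → 5.1). Not NE.
(Standard, Budget, Elite): Turo can switch to Standard (0.4 → 1.5). Not NE.
(Standard, Standard, Premium): Velox can switch to Plus (1 → 5.1). Not NE.
(Standard, Standard, Elite): Velox can switch to Plus (0.9 → 1.1). Not NE.
(Standard, Plus, Premium): Turo can switch to Budget (5.4 → 5.5). Not NE.
(Standard, Plus, Elite): Velox can switch to Plus (3 → 4.9). Not NE.
(Plus, Budget, Premium): Velox can switch to Standard (1 → 5.6). Not NE.
(Plus, Budget, Elite): Velox can switch to Standard (1.8 → 5.7). Not NE.
(Plus, Standard, Premium): Turo can switch to Plus (3.3 → 4.3). Not NE.
(Plus, Standard, Elite): Turo can switch to Budget (3.3 → 4.9). Not NE.
(The remaining 2 profiles each have a profitable deviation by the same check.)

This game has no pure Nash equilibrium.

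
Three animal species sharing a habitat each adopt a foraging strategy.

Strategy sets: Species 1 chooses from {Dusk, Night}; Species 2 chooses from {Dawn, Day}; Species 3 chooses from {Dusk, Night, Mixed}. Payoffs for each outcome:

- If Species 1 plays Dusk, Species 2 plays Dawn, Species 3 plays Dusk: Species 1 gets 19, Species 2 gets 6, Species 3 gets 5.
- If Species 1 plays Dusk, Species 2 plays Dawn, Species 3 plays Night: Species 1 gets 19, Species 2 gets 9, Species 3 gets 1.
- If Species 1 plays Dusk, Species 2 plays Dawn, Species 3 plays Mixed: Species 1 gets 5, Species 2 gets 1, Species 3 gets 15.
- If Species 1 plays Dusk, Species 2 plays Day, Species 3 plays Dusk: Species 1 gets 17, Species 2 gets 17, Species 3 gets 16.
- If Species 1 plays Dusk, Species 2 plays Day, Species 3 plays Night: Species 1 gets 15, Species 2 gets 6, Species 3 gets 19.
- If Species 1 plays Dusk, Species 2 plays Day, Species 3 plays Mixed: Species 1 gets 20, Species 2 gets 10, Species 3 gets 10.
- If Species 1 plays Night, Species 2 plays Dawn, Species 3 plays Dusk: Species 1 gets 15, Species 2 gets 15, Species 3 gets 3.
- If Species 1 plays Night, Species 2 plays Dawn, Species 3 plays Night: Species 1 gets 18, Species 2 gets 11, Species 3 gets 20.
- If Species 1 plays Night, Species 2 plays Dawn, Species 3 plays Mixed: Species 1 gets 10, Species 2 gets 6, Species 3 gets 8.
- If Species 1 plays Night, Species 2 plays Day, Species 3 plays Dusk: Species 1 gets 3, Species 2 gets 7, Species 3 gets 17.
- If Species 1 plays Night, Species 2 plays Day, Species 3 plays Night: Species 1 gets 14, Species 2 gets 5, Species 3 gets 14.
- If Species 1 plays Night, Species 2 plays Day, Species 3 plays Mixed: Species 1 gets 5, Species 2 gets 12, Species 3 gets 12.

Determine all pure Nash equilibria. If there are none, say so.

Species 1 against (Dawn, Dusk): payoffs 19, 15 → best response Dusk.
Species 1 against (Dawn, Night): payoffs 19, 18 → best response Dusk.
Species 1 against (Dawn, Mixed): payoffs 5, 10 → best response Night.
Species 1 against (Day, Dusk): payoffs 17, 3 → best response Dusk.
Species 1 against (Day, Night): payoffs 15, 14 → best response Dusk.
Species 1 against (Day, Mixed): payoffs 20, 5 → best response Dusk.
Species 2 against (Dusk, Dusk): payoffs 6, 17 → best response Day.
Species 2 against (Dusk, Night): payoffs 9, 6 → best response Dawn.
Species 2 against (Dusk, Mixed): payoffs 1, 10 → best response Day.
Species 2 against (Night, Dusk): payoffs 15, 7 → best response Dawn.
Species 2 against (Night, Night): payoffs 11, 5 → best response Dawn.
Species 2 against (Night, Mixed): payoffs 6, 12 → best response Day.
Species 3 against (Dusk, Dawn): payoffs 5, 1, 15 → best response Mixed.
Species 3 against (Dusk, Day): payoffs 16, 19, 10 → best response Night.
Species 3 against (Night, Dawn): payoffs 3, 20, 8 → best response Night.
Species 3 against (Night, Day): payoffs 17, 14, 12 → best response Dusk.
No profile is a mutual best response for all players.

No pure-strategy Nash equilibrium.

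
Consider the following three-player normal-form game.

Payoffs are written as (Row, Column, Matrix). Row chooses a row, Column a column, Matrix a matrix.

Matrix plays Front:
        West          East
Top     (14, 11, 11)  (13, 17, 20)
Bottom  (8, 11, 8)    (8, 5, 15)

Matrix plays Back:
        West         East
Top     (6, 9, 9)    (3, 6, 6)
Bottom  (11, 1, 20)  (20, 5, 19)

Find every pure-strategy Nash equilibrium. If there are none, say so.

The pure Nash equilibria are (Top, East, Front); (Bottom, East, Back).

(Top, West, Front): Column can switch to East (11 → 17). Not NE.
(Top, West, Back): Row can switch to Bottom (6 → 11). Not NE.
(Top, East, Front): Row gets 13, best alternative 8; Column gets 17, best alternative 11; Matrix gets 20, best alternative 6. No profitable deviation — NE.
(Top, East, Back): Row can switch to Bottom (3 → 20). Not NE.
(Bottom, West, Front): Row can switch to Top (8 → 14). Not NE.
(Bottom, West, Back): Column can switch to East (1 → 5). Not NE.
(Bottom, East, Front): Row can switch to Top (8 → 13). Not NE.
(Bottom, East, Back): Row gets 20, best alternative 3; Column gets 5, best alternative 1; Matrix gets 19, best alternative 15. No profitable deviation — NE.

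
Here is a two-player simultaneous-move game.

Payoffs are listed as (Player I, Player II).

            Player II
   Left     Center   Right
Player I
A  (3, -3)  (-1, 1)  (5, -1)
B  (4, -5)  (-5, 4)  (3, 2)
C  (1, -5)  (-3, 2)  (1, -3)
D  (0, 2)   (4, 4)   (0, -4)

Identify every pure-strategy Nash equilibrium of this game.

The unique pure-strategy Nash equilibrium is (D, Center).

Mark each player's best response to every combination of opponents' strategies; a profile where every player is best-responding is a pure Nash equilibrium.
Player I against Left: payoffs 3, 4, 1, 0 → best response B.
Player I against Center: payoffs -1, -5, -3, 4 → best response D.
Player I against Right: payoffs 5, 3, 1, 0 → best response A.
Player II against A: payoffs -3, 1, -1 → best response Center.
Player II against B: payoffs -5, 4, 2 → best response Center.
Player II against C: payoffs -5, 2, -3 → best response Center.
Player II against D: payoffs 2, 4, -4 → best response Center.
Mutual best responses: (D, Center).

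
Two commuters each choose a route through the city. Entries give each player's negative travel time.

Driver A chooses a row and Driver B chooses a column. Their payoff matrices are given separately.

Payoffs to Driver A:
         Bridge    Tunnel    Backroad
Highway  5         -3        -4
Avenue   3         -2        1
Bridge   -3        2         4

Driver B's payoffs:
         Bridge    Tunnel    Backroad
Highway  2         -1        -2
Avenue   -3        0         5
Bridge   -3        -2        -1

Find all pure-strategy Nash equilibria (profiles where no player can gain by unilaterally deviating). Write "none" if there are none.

Driver A against Bridge: payoffs 5, 3, -3 → best response Highway.
Driver A against Tunnel: payoffs -3, -2, 2 → best response Bridge.
Driver A against Backroad: payoffs -4, 1, 4 → best response Bridge.
Driver B against Highway: payoffs 2, -1, -2 → best response Bridge.
Driver B against Avenue: payoffs -3, 0, 5 → best response Backroad.
Driver B against Bridge: payoffs -3, -2, -1 → best response Backroad.
Mutual best responses: (Highway, Bridge); (Bridge, Backroad).

(Highway, Bridge); (Bridge, Backroad)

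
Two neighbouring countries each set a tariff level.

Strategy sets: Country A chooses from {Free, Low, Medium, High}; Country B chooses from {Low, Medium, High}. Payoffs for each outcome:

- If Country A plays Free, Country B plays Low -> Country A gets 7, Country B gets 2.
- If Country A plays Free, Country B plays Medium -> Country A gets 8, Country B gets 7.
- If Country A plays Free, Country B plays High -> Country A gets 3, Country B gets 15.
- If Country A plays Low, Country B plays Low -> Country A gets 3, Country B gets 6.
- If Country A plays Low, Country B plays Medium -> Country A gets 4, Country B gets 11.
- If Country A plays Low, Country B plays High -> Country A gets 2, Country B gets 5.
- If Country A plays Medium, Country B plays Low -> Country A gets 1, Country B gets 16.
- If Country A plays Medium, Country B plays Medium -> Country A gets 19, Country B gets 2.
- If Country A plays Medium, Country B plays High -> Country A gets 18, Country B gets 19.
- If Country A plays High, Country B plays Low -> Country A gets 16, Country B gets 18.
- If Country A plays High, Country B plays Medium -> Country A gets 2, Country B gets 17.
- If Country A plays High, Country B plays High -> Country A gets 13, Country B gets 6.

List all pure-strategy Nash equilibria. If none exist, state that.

Country A against Low: payoffs 7, 3, 1, 16 → best response High.
Country A against Medium: payoffs 8, 4, 19, 2 → best response Medium.
Country A against High: payoffs 3, 2, 18, 13 → best response Medium.
Country B against Free: payoffs 2, 7, 15 → best response High.
Country B against Low: payoffs 6, 11, 5 → best response Medium.
Country B against Medium: payoffs 16, 2, 19 → best response High.
Country B against High: payoffs 18, 17, 6 → best response Low.
Mutual best responses: (Medium, High); (High, Low).

(Medium, High), (High, Low)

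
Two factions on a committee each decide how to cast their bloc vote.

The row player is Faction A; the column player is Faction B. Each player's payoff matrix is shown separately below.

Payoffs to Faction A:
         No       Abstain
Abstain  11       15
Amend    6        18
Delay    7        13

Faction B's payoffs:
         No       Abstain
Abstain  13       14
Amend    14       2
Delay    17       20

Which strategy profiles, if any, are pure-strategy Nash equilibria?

Check each profile: it is a Nash equilibrium iff no player can strictly gain by switching unilaterally.
(Abstain, No): Faction B can switch to Abstain (13 → 14). Not NE.
(Abstain, Abstain): Faction A can switch to Amend (15 → 18). Not NE.
(Amend, No): Faction A can switch to Abstain (6 → 11). Not NE.
(Amend, Abstain): Faction B can switch to No (2 → 14). Not NE.
(Delay, No): Faction A can switch to Abstain (7 → 11). Not NE.
(Delay, Abstain): Faction A can switch to Abstain (13 → 15). Not NE.

There is no pure-strategy Nash equilibrium.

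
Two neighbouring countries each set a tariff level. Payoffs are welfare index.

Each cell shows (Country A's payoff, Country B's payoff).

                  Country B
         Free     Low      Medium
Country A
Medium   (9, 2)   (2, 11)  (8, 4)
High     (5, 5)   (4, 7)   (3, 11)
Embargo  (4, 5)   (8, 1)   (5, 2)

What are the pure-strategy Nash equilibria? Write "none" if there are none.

This game has no pure Nash equilibrium.

(Medium, Free): Country B can switch to Low (2 → 11). Not NE.
(Medium, Low): Country A can switch to High (2 → 4). Not NE.
(Medium, Medium): Country B can switch to Low (4 → 11). Not NE.
(High, Free): Country A can switch to Medium (5 → 9). Not NE.
(High, Low): Country A can switch to Embargo (4 → 8). Not NE.
(High, Medium): Country A can switch to Medium (3 → 8). Not NE.
(Embargo, Free): Country A can switch to Medium (4 → 9). Not NE.
(Embargo, Low): Country B can switch to Free (1 → 5). Not NE.
(The remaining 1 profile has a profitable deviation by the same check.)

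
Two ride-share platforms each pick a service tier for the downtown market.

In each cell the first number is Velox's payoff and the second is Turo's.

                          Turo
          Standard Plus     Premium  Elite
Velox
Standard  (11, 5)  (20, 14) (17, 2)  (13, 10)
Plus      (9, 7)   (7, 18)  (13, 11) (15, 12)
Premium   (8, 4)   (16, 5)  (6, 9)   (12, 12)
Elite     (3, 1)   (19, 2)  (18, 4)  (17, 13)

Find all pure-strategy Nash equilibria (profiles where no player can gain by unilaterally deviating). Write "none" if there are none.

Velox against Standard: payoffs 11, 9, 8, 3 → best response Standard.
Velox against Plus: payoffs 20, 7, 16, 19 → best response Standard.
Velox against Premium: payoffs 17, 13, 6, 18 → best response Elite.
Velox against Elite: payoffs 13, 15, 12, 17 → best response Elite.
Turo against Standard: payoffs 5, 14, 2, 10 → best response Plus.
Turo against Plus: payoffs 7, 18, 11, 12 → best response Plus.
Turo against Premium: payoffs 4, 5, 9, 12 → best response Elite.
Turo against Elite: payoffs 1, 2, 4, 13 → best response Elite.
Mutual best responses: (Standard, Plus); (Elite, Elite).

Pure-strategy Nash equilibria: (Standard, Plus), (Elite, Elite)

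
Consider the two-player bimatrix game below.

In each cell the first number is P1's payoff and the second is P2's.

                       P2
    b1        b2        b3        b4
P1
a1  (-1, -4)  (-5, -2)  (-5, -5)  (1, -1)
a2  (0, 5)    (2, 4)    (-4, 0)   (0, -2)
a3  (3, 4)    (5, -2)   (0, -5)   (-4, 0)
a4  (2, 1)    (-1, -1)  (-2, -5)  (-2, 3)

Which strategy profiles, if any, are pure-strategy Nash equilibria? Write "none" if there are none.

P1 against b1: payoffs -1, 0, 3, 2 → best response a3.
P1 against b2: payoffs -5, 2, 5, -1 → best response a3.
P1 against b3: payoffs -5, -4, 0, -2 → best response a3.
P1 against b4: payoffs 1, 0, -4, -2 → best response a1.
P2 against a1: payoffs -4, -2, -5, -1 → best response b4.
P2 against a2: payoffs 5, 4, 0, -2 → best response b1.
P2 against a3: payoffs 4, -2, -5, 0 → best response b1.
P2 against a4: payoffs 1, -1, -5, 3 → best response b4.
Mutual best responses: (a1, b4); (a3, b1).

(a1, b4), (a3, b1)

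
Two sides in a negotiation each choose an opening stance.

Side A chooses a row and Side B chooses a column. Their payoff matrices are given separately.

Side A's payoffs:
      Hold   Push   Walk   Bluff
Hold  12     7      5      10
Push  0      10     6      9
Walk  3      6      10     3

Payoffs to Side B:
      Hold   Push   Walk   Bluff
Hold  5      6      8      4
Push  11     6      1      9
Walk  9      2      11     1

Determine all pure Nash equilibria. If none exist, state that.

Mark each player's best response to every combination of opponents' strategies; a profile where every player is best-responding is a pure Nash equilibrium.
Side A against Hold: payoffs 12, 0, 3 → best response Hold.
Side A against Push: payoffs 7, 10, 6 → best response Push.
Side A against Walk: payoffs 5, 6, 10 → best response Walk.
Side A against Bluff: payoffs 10, 9, 3 → best response Hold.
Side B against Hold: payoffs 5, 6, 8, 4 → best response Walk.
Side B against Push: payoffs 11, 6, 1, 9 → best response Hold.
Side B against Walk: payoffs 9, 2, 11, 1 → best response Walk.
Mutual best responses: (Walk, Walk).

(Walk, Walk)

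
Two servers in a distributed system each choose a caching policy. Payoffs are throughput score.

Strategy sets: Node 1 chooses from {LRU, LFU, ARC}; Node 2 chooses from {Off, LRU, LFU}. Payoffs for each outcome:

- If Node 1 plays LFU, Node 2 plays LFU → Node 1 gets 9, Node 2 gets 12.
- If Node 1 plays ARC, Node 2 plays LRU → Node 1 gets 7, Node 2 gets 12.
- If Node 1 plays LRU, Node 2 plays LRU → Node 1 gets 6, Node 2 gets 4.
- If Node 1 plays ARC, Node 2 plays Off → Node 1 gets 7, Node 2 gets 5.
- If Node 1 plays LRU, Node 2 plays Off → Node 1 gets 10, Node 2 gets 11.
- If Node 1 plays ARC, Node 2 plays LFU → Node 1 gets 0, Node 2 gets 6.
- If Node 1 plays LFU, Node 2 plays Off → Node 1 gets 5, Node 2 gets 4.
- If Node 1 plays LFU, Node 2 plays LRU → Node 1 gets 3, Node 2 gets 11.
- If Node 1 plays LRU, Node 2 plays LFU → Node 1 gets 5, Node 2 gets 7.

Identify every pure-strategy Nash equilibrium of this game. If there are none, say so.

(LRU, Off), (LFU, LFU), (ARC, LRU)

(LRU, Off): Node 1 gets 10, best alternative 7; Node 2 gets 11, best alternative 7. No profitable deviation — NE.
(LRU, LRU): Node 1 can switch to ARC (6 → 7). Not NE.
(LRU, LFU): Node 1 can switch to LFU (5 → 9). Not NE.
(LFU, Off): Node 1 can switch to LRU (5 → 10). Not NE.
(LFU, LRU): Node 1 can switch to LRU (3 → 6). Not NE.
(LFU, LFU): Node 1 gets 9, best alternative 5; Node 2 gets 12, best alternative 11. No profitable deviation — NE.
(ARC, Off): Node 1 can switch to LRU (7 → 10). Not NE.
(ARC, LRU): Node 1 gets 7, best alternative 6; Node 2 gets 12, best alternative 6. No profitable deviation — NE.
(ARC, LFU): Node 1 can switch to LRU (0 → 5). Not NE.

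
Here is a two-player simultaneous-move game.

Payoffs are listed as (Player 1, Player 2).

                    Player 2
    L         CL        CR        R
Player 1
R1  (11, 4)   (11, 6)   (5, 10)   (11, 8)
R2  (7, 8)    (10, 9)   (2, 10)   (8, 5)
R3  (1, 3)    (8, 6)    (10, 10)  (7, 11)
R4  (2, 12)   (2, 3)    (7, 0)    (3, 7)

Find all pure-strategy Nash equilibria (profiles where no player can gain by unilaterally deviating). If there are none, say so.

Player 1 against L: payoffs 11, 7, 1, 2 → best response R1.
Player 1 against CL: payoffs 11, 10, 8, 2 → best response R1.
Player 1 against CR: payoffs 5, 2, 10, 7 → best response R3.
Player 1 against R: payoffs 11, 8, 7, 3 → best response R1.
Player 2 against R1: payoffs 4, 6, 10, 8 → best response CR.
Player 2 against R2: payoffs 8, 9, 10, 5 → best response CR.
Player 2 against R3: payoffs 3, 6, 10, 11 → best response R.
Player 2 against R4: payoffs 12, 3, 0, 7 → best response L.
No profile is a mutual best response for all players.

This game has no pure Nash equilibrium.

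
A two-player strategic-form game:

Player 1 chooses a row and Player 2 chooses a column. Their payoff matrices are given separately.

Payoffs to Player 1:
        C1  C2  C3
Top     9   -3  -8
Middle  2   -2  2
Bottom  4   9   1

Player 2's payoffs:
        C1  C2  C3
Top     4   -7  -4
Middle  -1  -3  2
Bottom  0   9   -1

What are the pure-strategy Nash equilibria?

The pure Nash equilibria are (Top, C1) and (Middle, C3) and (Bottom, C2).

(Top, C1): Player 1 gets 9, best alternative 4; Player 2 gets 4, best alternative -4. No profitable deviation — NE.
(Top, C2): Player 1 can switch to Middle (-3 → -2). Not NE.
(Top, C3): Player 1 can switch to Middle (-8 → 2). Not NE.
(Middle, C1): Player 1 can switch to Top (2 → 9). Not NE.
(Middle, C2): Player 1 can switch to Bottom (-2 → 9). Not NE.
(Middle, C3): Player 1 gets 2, best alternative 1; Player 2 gets 2, best alternative -1. No profitable deviation — NE.
(Bottom, C1): Player 1 can switch to Top (4 → 9). Not NE.
(Bottom, C2): Player 1 gets 9, best alternative -2; Player 2 gets 9, best alternative 0. No profitable deviation — NE.
(Bottom, C3): Player 1 can switch to Middle (1 → 2). Not NE.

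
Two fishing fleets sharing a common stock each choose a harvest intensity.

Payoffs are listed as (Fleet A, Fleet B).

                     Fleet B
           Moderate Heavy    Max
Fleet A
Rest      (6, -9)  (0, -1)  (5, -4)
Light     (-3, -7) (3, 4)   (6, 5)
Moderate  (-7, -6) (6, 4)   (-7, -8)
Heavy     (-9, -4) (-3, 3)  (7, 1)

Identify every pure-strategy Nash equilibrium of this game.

(Rest, Moderate): Fleet B can switch to Heavy (-9 → -1). Not NE.
(Rest, Heavy): Fleet A can switch to Light (0 → 3). Not NE.
(Rest, Max): Fleet A can switch to Light (5 → 6). Not NE.
(Light, Moderate): Fleet A can switch to Rest (-3 → 6). Not NE.
(Light, Heavy): Fleet A can switch to Moderate (3 → 6). Not NE.
(Light, Max): Fleet A can switch to Heavy (6 → 7). Not NE.
(Moderate, Heavy): Fleet A gets 6, best alternative 3; Fleet B gets 4, best alternative -6. No profitable deviation — NE.
(The remaining 5 profiles each have a profitable deviation by the same check.)

The unique pure-strategy Nash equilibrium is (Moderate, Heavy).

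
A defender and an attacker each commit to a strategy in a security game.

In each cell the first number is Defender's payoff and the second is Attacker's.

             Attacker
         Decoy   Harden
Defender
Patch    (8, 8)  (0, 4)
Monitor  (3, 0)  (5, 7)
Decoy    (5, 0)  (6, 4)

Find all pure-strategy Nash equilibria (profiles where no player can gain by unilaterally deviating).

(Patch, Decoy): Defender gets 8, best alternative 5; Attacker gets 8, best alternative 4. No profitable deviation — NE.
(Patch, Harden): Defender can switch to Monitor (0 → 5). Not NE.
(Monitor, Decoy): Defender can switch to Patch (3 → 8). Not NE.
(Monitor, Harden): Defender can switch to Decoy (5 → 6). Not NE.
(Decoy, Decoy): Defender can switch to Patch (5 → 8). Not NE.
(Decoy, Harden): Defender gets 6, best alternative 5; Attacker gets 4, best alternative 0. No profitable deviation — NE.

The pure Nash equilibria are (Patch, Decoy) and (Decoy, Harden).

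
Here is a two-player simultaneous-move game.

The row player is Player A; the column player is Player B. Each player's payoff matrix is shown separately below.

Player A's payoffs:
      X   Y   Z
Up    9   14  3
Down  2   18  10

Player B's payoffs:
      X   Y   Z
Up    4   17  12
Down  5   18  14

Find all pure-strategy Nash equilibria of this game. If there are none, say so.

The unique pure-strategy Nash equilibrium is (Down, Y).

For each player, find the best response to each opponent profile; mutual best responses are the pure NE.
Player A against X: payoffs 9, 2 → best response Up.
Player A against Y: payoffs 14, 18 → best response Down.
Player A against Z: payoffs 3, 10 → best response Down.
Player B against Up: payoffs 4, 17, 12 → best response Y.
Player B against Down: payoffs 5, 18, 14 → best response Y.
Mutual best responses: (Down, Y).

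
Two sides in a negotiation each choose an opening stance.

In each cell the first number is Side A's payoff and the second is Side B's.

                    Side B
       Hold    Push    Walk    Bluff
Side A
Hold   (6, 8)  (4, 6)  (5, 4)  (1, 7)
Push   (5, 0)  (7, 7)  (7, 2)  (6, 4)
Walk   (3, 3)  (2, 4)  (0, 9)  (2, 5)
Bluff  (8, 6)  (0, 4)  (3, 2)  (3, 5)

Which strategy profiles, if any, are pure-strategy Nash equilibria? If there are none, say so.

Side A against Hold: payoffs 6, 5, 3, 8 → best response Bluff.
Side A against Push: payoffs 4, 7, 2, 0 → best response Push.
Side A against Walk: payoffs 5, 7, 0, 3 → best response Push.
Side A against Bluff: payoffs 1, 6, 2, 3 → best response Push.
Side B against Hold: payoffs 8, 6, 4, 7 → best response Hold.
Side B against Push: payoffs 0, 7, 2, 4 → best response Push.
Side B against Walk: payoffs 3, 4, 9, 5 → best response Walk.
Side B against Bluff: payoffs 6, 4, 2, 5 → best response Hold.
Mutual best responses: (Push, Push); (Bluff, Hold).

The pure Nash equilibria are (Push, Push) and (Bluff, Hold).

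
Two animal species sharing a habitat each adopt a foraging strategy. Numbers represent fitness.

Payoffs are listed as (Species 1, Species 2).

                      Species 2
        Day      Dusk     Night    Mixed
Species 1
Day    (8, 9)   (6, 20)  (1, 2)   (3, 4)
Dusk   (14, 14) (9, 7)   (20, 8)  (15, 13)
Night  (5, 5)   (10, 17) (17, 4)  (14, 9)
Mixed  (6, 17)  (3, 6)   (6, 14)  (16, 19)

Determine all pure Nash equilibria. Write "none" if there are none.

For each strategy profile, look for a profitable unilateral deviation.
(Day, Day): Species 1 can switch to Dusk (8 → 14). Not NE.
(Day, Dusk): Species 1 can switch to Dusk (6 → 9). Not NE.
(Day, Night): Species 1 can switch to Dusk (1 → 20). Not NE.
(Day, Mixed): Species 1 can switch to Dusk (3 → 15). Not NE.
(Dusk, Day): Species 1 gets 14, best alternative 8; Species 2 gets 14, best alternative 13. No profitable deviation — NE.
(Dusk, Dusk): Species 1 can switch to Night (9 → 10). Not NE.
(Dusk, Night): Species 2 can switch to Day (8 → 14). Not NE.
(Dusk, Mixed): Species 1 can switch to Mixed (15 → 16). Not NE.
(Night, Day): Species 1 can switch to Day (5 → 8). Not NE.
(Night, Dusk): Species 1 gets 10, best alternative 9; Species 2 gets 17, best alternative 9. No profitable deviation — NE.
(Night, Night): Species 1 can switch to Dusk (17 → 20). Not NE.
(Night, Mixed): Species 1 can switch to Dusk (14 → 15). Not NE.
(Mixed, Mixed): Species 1 gets 16, best alternative 15; Species 2 gets 19, best alternative 17. No profitable deviation — NE.
(The remaining 3 profiles each have a profitable deviation by the same check.)

(Dusk, Day); (Night, Dusk); (Mixed, Mixed)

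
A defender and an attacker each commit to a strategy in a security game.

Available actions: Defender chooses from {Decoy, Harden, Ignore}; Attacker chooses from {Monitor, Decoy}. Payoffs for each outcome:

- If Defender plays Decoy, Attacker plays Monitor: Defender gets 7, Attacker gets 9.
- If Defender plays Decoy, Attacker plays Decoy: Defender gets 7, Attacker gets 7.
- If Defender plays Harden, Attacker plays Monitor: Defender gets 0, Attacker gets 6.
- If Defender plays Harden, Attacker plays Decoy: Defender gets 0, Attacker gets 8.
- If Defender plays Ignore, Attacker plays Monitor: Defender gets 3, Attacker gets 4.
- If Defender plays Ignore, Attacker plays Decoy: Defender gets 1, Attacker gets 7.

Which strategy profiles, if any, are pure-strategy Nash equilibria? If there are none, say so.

Pure NE: (Decoy, Monitor)

Defender against Monitor: payoffs 7, 0, 3 → best response Decoy.
Defender against Decoy: payoffs 7, 0, 1 → best response Decoy.
Attacker against Decoy: payoffs 9, 7 → best response Monitor.
Attacker against Harden: payoffs 6, 8 → best response Decoy.
Attacker against Ignore: payoffs 4, 7 → best response Decoy.
Mutual best responses: (Decoy, Monitor).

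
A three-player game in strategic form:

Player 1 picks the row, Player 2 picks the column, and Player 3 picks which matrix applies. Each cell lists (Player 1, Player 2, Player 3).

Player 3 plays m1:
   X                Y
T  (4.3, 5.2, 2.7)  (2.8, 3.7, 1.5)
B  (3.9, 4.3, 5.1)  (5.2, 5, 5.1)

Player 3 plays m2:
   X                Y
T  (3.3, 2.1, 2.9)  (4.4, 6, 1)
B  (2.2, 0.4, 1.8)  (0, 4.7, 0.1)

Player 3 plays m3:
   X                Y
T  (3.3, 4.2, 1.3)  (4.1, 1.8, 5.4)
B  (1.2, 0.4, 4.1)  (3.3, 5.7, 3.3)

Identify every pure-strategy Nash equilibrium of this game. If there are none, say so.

(B, Y, m1)

(T, X, m1): Player 3 can switch to m2 (2.7 → 2.9). Not NE.
(T, X, m2): Player 2 can switch to Y (2.1 → 6). Not NE.
(T, X, m3): Player 3 can switch to m1 (1.3 → 2.7). Not NE.
(T, Y, m1): Player 1 can switch to B (2.8 → 5.2). Not NE.
(T, Y, m2): Player 3 can switch to m1 (1 → 1.5). Not NE.
(T, Y, m3): Player 2 can switch to X (1.8 → 4.2). Not NE.
(B, Y, m1): Player 1 gets 5.2, best alternative 2.8; Player 2 gets 5, best alternative 4.3; Player 3 gets 5.1, best alternative 3.3. No profitable deviation — NE.
(The remaining 5 profiles each have a profitable deviation by the same check.)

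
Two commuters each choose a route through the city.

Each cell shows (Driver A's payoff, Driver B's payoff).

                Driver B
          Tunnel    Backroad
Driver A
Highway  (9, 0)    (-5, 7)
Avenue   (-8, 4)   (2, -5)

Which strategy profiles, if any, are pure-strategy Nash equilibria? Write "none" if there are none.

There is no pure-strategy Nash equilibrium.

Driver A against Tunnel: payoffs 9, -8 → best response Highway.
Driver A against Backroad: payoffs -5, 2 → best response Avenue.
Driver B against Highway: payoffs 0, 7 → best response Backroad.
Driver B against Avenue: payoffs 4, -5 → best response Tunnel.
No profile is a mutual best response for all players.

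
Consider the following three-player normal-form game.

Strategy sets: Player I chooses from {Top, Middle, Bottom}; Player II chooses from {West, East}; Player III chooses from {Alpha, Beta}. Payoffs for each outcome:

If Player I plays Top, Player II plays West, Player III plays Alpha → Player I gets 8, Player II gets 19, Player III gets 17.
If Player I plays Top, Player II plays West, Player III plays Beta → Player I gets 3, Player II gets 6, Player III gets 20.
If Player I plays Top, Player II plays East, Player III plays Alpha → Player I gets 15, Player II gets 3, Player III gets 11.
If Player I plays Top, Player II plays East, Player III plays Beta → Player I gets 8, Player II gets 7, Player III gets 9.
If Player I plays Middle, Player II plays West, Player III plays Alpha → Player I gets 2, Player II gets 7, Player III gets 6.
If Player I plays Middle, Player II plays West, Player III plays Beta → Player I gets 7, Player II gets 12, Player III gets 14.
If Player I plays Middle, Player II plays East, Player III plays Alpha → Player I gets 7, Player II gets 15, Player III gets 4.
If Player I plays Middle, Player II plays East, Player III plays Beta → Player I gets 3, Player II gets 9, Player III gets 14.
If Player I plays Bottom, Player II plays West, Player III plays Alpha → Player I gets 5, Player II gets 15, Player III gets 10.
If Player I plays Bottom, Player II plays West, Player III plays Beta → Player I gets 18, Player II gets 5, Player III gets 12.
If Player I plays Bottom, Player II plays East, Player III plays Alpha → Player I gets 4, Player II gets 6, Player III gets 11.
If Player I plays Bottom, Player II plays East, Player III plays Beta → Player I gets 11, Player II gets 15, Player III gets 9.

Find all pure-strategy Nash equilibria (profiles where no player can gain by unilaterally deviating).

Check each profile: it is a Nash equilibrium iff no player can strictly gain by switching unilaterally.
(Top, West, Alpha): Player III can switch to Beta (17 → 20). Not NE.
(Top, West, Beta): Player I can switch to Middle (3 → 7). Not NE.
(Top, East, Alpha): Player II can switch to West (3 → 19). Not NE.
(Top, East, Beta): Player I can switch to Bottom (8 → 11). Not NE.
(Middle, West, Alpha): Player I can switch to Top (2 → 8). Not NE.
(Middle, West, Beta): Player I can switch to Bottom (7 → 18). Not NE.
(The remaining 6 profiles each have a profitable deviation by the same check.)

There is no pure-strategy Nash equilibrium.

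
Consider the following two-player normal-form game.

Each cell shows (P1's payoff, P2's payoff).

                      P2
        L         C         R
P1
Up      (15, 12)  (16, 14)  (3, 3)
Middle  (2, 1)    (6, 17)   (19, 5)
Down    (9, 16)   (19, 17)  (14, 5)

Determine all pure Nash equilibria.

For each strategy profile, look for a profitable unilateral deviation.
(Up, L): P2 can switch to C (12 → 14). Not NE.
(Up, C): P1 can switch to Down (16 → 19). Not NE.
(Up, R): P1 can switch to Middle (3 → 19). Not NE.
(Middle, L): P1 can switch to Up (2 → 15). Not NE.
(Middle, C): P1 can switch to Up (6 → 16). Not NE.
(Middle, R): P2 can switch to C (5 → 17). Not NE.
(Down, L): P1 can switch to Up (9 → 15). Not NE.
(Down, C): P1 gets 19, best alternative 16; P2 gets 17, best alternative 16. No profitable deviation — NE.
(Down, R): P1 can switch to Middle (14 → 19). Not NE.

Pure NE: (Down, C)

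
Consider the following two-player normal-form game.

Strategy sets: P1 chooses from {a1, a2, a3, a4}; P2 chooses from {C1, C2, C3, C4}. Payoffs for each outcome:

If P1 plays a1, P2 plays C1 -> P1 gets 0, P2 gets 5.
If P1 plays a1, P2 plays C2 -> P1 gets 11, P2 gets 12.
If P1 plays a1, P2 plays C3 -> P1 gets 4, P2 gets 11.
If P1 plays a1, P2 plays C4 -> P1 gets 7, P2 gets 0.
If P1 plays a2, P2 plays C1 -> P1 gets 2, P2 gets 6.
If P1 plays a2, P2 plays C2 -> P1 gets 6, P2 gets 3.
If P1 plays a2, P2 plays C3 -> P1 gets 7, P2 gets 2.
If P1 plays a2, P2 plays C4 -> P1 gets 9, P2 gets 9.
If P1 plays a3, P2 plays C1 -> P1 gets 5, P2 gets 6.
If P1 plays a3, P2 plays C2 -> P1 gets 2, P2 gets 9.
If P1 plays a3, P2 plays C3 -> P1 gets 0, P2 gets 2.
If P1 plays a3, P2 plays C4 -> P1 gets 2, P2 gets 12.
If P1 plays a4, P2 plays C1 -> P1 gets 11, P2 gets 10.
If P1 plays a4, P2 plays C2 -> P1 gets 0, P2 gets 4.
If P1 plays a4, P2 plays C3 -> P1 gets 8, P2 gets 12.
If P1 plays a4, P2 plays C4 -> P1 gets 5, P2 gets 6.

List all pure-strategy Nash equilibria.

(a1, C1): P1 can switch to a2 (0 → 2). Not NE.
(a1, C2): P1 gets 11, best alternative 6; P2 gets 12, best alternative 11. No profitable deviation — NE.
(a1, C3): P1 can switch to a2 (4 → 7). Not NE.
(a1, C4): P1 can switch to a2 (7 → 9). Not NE.
(a2, C1): P1 can switch to a3 (2 → 5). Not NE.
(a2, C2): P1 can switch to a1 (6 → 11). Not NE.
(a2, C3): P1 can switch to a4 (7 → 8). Not NE.
(a2, C4): P1 gets 9, best alternative 7; P2 gets 9, best alternative 6. No profitable deviation — NE.
(a3, C1): P1 can switch to a4 (5 → 11). Not NE.
(a3, C2): P1 can switch to a1 (2 → 11). Not NE.
(a3, C3): P1 can switch to a1 (0 → 4). Not NE.
(a3, C4): P1 can switch to a1 (2 → 7). Not NE.
(a4, C1): P2 can switch to C3 (10 → 12). Not NE.
(a4, C2): P1 can switch to a1 (0 → 11). Not NE.
(a4, C3): P1 gets 8, best alternative 7; P2 gets 12, best alternative 10. No profitable deviation — NE.
(The remaining 1 profile has a profitable deviation by the same check.)

The pure Nash equilibria are (a1, C2); (a2, C4); (a4, C3).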